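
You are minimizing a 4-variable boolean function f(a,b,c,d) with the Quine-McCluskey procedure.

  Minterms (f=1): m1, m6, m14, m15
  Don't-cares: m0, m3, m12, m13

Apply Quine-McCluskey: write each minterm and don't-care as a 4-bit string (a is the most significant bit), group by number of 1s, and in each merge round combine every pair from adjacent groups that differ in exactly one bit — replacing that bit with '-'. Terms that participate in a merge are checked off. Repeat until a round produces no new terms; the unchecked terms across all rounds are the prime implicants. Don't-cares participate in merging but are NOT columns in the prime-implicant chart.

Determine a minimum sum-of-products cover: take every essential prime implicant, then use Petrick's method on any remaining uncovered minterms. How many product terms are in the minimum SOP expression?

3

Round 0: 0000✓ 0001✓ 0011✓ 0110✓ 1100✓ 1101✓ 1110✓ 1111✓
Round 1: -110 00-1 000- 11-0✓ 11-1✓ 110-✓ 111-✓
Round 2: 11--
PIs = {-110, 00-1, 000-, 11--}
Coverage chart:
  m1: 00-1,000-
  m6: -110 ←essential
  m14: -110,11--
  m15: 11-- ←essential
Essential: -110, 11--
Petrick residual → 00-1
Min cover (3 terms): bcd' + a'b'd + ab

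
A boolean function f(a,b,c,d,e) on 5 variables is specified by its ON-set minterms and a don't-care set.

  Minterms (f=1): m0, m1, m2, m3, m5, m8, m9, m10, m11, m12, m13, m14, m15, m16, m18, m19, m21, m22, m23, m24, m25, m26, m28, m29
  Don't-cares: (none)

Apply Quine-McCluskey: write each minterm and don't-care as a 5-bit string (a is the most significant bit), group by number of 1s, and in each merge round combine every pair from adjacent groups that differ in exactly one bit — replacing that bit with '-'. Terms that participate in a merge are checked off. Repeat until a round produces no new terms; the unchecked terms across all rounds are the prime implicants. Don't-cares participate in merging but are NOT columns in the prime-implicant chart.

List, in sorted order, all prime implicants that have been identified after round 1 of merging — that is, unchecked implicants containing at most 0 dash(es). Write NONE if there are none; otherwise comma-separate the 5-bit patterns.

size-2^0 implicants → 00000(✓)  00001(✓)  00010(✓)  00011(✓)  00101(✓)  01000(✓)  01001(✓)  01010(✓)  01011(✓)  01100(✓)  01101(✓)  01110(✓)  01111(✓)  10000(✓)  10010(✓)  10011(✓)  10101(✓)  10110(✓)  10111(✓)  11000(✓)  11001(✓)  11010(✓)  11100(✓)  11101(✓)
size-2^1 implicants → -0000(✓)  -0010(✓)  -0011(✓)  -0101(✓)  -1000(✓)  -1001(✓)  -1010(✓)  -1100(✓)  -1101(✓)  0-000(✓)  0-001(✓)  0-010(✓)  0-011(✓)  0-101(✓)  00-01(✓)  000-0(✓)  000-1(✓)  0000-(✓)  0001-(✓)  01-00(✓)  01-01(✓)  01-10(✓)  01-11(✓)  010-0(✓)  010-1(✓)  0100-(✓)  0101-(✓)  011-0(✓)  011-1(✓)  0110-(✓)  0111-(✓)  1-000(✓)  1-010(✓)  1-101(✓)  10-10(✓)  10-11(✓)  100-0(✓)  1001-(✓)  101-1  1011-(✓)  11-00(✓)  11-01(✓)  110-0(✓)  1100-(✓)  1110-(✓)
size-2^2 implicants → --000(✓)  --010(✓)  --101  -00-0(✓)  -001-  -1-00(✓)  -1-01(✓)  -10-0(✓)  -100-(✓)  -110-(✓)  0--01  0-0-0(✓)  0-0-1(✓)  0-00-(✓)  0-01-(✓)  000--(✓)  01--0(✓)  01--1(✓)  01-0-(✓)  01-1-(✓)  010--(✓)  011--(✓)  1-0-0(✓)  10-1-  11-0-(✓)
size-2^3 implicants → --0-0  -1-0-  0-0--  01---
Unchecked terms (primes): --0-0, --101, -001-, -1-0-, 0--01, 0-0--, 01---, 10-1-, 101-1

NONE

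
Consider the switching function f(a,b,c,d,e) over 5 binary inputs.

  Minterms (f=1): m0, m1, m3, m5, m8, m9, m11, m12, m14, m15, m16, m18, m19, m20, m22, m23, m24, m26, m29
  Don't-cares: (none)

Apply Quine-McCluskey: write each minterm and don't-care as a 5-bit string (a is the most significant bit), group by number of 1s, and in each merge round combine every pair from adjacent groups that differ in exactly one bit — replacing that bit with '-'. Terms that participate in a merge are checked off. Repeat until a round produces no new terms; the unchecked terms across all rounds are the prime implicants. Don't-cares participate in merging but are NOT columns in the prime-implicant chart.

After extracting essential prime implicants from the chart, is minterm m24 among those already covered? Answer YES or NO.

YES

size-2^0 implicants → 00000(✓)  00001(✓)  00011(✓)  00101(✓)  01000(✓)  01001(✓)  01011(✓)  01100(✓)  01110(✓)  01111(✓)  10000(✓)  10010(✓)  10011(✓)  10100(✓)  10110(✓)  10111(✓)  11000(✓)  11010(✓)  11101
size-2^1 implicants → -0000(✓)  -0011  -1000(✓)  0-000(✓)  0-001(✓)  0-011(✓)  00-01  000-1(✓)  0000-(✓)  01-00  01-11  010-1(✓)  0100-(✓)  011-0  0111-  1-000(✓)  1-010(✓)  10-00(✓)  10-10(✓)  10-11(✓)  100-0(✓)  1001-(✓)  101-0(✓)  1011-(✓)  110-0(✓)
size-2^2 implicants → --000  0-0-1  0-00-  1-0-0  10--0  10-1-
Unchecked terms (primes): --000, -0011, 0-0-1, 0-00-, 00-01, 01-00, 01-11, 011-0, 0111-, 1-0-0, 10--0, 10-1-, 11101
Minterm coverage:
  m0 ⊆ --000,0-00-
  m1 ⊆ 0-0-1,0-00-,00-01
  m3 ⊆ -0011,0-0-1
  m5 ⊆ 00-01 [E]
  m8 ⊆ --000,0-00-,01-00
  m9 ⊆ 0-0-1,0-00-
  m11 ⊆ 0-0-1,01-11
  m12 ⊆ 01-00,011-0
  m14 ⊆ 011-0,0111-
  m15 ⊆ 01-11,0111-
  m16 ⊆ --000,1-0-0,10--0
  m18 ⊆ 1-0-0,10--0,10-1-
  m19 ⊆ -0011,10-1-
  m20 ⊆ 10--0 [E]
  m22 ⊆ 10--0,10-1-
  m23 ⊆ 10-1- [E]
  m24 ⊆ --000,1-0-0
  m26 ⊆ 1-0-0 [E]
  m29 ⊆ 11101 [E]
E = {00-01, 1-0-0, 10--0, 10-1-, 11101}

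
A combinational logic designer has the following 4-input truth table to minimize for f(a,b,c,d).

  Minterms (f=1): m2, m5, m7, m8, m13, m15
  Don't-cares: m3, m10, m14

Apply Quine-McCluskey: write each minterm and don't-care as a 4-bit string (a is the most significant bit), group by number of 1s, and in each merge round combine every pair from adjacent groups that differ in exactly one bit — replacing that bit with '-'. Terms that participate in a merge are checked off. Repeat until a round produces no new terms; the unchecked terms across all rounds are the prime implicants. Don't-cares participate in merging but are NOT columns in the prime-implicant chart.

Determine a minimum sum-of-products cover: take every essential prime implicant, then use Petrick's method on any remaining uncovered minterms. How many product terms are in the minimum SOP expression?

3

size-2^0 implicants → 0010(✓)  0011(✓)  0101(✓)  0111(✓)  1000(✓)  1010(✓)  1101(✓)  1110(✓)  1111(✓)
size-2^1 implicants → -010  -101(✓)  -111(✓)  0-11  001-  01-1(✓)  1-10  10-0  11-1(✓)  111-
size-2^2 implicants → -1-1
Unchecked terms (primes): -010, -1-1, 0-11, 001-, 1-10, 10-0, 111-
Minterm coverage:
  m2 ⊆ -010,001-
  m5 ⊆ -1-1 [E]
  m7 ⊆ -1-1,0-11
  m8 ⊆ 10-0 [E]
  m13 ⊆ -1-1 [E]
  m15 ⊆ -1-1,111-
E = {-1-1, 10-0}
Petrick residual → -010
Cover = b'cd' + bd + ab'd'  |cover|=3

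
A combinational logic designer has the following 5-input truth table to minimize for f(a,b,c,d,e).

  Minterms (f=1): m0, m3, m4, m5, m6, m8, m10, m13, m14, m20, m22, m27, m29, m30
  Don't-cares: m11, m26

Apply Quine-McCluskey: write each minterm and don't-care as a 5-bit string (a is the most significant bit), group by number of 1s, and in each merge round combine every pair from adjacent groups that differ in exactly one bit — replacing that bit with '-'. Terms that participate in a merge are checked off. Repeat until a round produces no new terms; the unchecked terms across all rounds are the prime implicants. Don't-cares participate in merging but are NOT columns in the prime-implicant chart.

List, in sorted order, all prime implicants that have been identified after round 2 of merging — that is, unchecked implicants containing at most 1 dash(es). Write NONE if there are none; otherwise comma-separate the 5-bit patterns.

-1101, 0-000, 0-011, 0-101, 00-00, 0010-, 010-0

[col 0] 00000*, 00011*, 00100*, 00101*, 00110*, 01000*, 01010*, 01011*, 01101*, 01110*, 10100*, 10110*, 11010*, 11011*, 11101*, 11110*
[col 1] -0100*, -0110*, -1010*, -1011*, -1101, -1110*, 0-000, 0-011, 0-101, 0-110*, 00-00, 001-0*, 0010-, 01-10*, 010-0, 0101-*, 1-110*, 101-0*, 11-10*, 1101-*
[col 2] --110, -01-0, -1-10, -101-
Prime implicants: --110, -01-0, -1-10, -101-, -1101, 0-000, 0-011, 0-101, 00-00, 0010-, 010-0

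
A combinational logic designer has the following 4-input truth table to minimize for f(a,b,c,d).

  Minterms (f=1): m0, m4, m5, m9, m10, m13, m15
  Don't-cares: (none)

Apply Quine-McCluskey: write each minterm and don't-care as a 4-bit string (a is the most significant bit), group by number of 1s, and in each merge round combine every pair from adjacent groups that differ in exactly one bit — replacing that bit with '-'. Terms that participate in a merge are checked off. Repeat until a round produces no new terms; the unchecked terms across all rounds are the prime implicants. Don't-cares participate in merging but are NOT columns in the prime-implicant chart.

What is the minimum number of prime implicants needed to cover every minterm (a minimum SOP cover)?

Round 0: 0000✓ 0100✓ 0101✓ 1001✓ 1010 1101✓ 1111✓
Round 1: -101 0-00 010- 1-01 11-1
PIs = {-101, 0-00, 010-, 1-01, 1010, 11-1}
Coverage chart:
  m0: 0-00 ←essential
  m4: 0-00,010-
  m5: -101,010-
  m9: 1-01 ←essential
  m10: 1010 ←essential
  m13: -101,1-01,11-1
  m15: 11-1 ←essential
Essential: 0-00, 1-01, 1010, 11-1
Petrick residual → -101
Min cover (5 terms): bc'd + a'c'd' + ac'd + ab'cd' + abd

5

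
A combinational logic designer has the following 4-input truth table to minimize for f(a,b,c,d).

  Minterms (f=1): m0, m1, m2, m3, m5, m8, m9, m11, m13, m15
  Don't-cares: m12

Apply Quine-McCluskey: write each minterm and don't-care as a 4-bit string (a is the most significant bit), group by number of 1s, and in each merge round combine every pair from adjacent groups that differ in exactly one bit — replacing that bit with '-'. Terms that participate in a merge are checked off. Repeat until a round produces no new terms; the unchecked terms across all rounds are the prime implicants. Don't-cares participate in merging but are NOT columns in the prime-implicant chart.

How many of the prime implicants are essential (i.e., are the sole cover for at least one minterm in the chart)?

Round 0: 0000✓ 0001✓ 0010✓ 0011✓ 0101✓ 1000✓ 1001✓ 1011✓ 1100✓ 1101✓ 1111✓
Round 1: -000✓ -001✓ -011✓ -101✓ 0-01✓ 00-0✓ 00-1✓ 000-✓ 001-✓ 1-00✓ 1-01✓ 1-11✓ 10-1✓ 100-✓ 11-1✓ 110-✓
Round 2: --01 -0-1 -00- 00-- 1--1 1-0-
PIs = {--01, -0-1, -00-, 00--, 1--1, 1-0-}
Coverage chart:
  m0: -00-,00--
  m1: --01,-0-1,-00-,00--
  m2: 00-- ←essential
  m3: -0-1,00--
  m5: --01 ←essential
  m8: -00-,1-0-
  m9: --01,-0-1,-00-,1--1,1-0-
  m11: -0-1,1--1
  m13: --01,1--1,1-0-
  m15: 1--1 ←essential
Essential: --01, 00--, 1--1

3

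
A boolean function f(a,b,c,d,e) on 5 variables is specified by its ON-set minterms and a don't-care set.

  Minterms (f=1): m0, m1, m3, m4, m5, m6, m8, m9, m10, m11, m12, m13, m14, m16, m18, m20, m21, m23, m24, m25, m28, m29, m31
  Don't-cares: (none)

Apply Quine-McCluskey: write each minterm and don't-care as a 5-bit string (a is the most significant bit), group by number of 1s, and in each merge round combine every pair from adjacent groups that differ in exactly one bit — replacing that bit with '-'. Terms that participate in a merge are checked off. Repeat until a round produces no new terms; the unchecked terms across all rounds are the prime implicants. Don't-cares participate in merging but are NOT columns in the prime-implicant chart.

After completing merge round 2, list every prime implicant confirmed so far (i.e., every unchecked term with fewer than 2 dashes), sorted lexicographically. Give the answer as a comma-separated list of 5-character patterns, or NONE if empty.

100-0

Round 0: 00000✓ 00001✓ 00011✓ 00100✓ 00101✓ 00110✓ 01000✓ 01001✓ 01010✓ 01011✓ 01100✓ 01101✓ 01110✓ 10000✓ 10010✓ 10100✓ 10101✓ 10111✓ 11000✓ 11001✓ 11100✓ 11101✓ 11111✓
Round 1: -0000✓ -0100✓ -0101✓ -1000✓ -1001✓ -1100✓ -1101✓ 0-000✓ 0-001✓ 0-011✓ 0-100✓ 0-101✓ 0-110✓ 00-00✓ 00-01✓ 000-1✓ 0000-✓ 001-0✓ 0010-✓ 01-00✓ 01-01✓ 01-10✓ 010-0✓ 010-1✓ 0100-✓ 0101-✓ 011-0✓ 0110-✓ 1-000✓ 1-100✓ 1-101✓ 1-111✓ 10-00✓ 100-0 101-1✓ 1010-✓ 11-00✓ 11-01✓ 1100-✓ 111-1✓ 1110-✓
Round 2: --000✓ --100✓ --101✓ -0-00✓ -010-✓ -1-00✓ -1-01✓ -100-✓ -110-✓ 0--00✓ 0--01✓ 0-0-1 0-00-✓ 0-1-0 0-10-✓ 00-0-✓ 01--0 01-0-✓ 010-- 1--00✓ 1-1-1 1-10-✓ 11-0-✓
Round 3: ---00 --10- -1-0- 0--0-
PIs = {---00, --10-, -1-0-, 0--0-, 0-0-1, 0-1-0, 01--0, 010--, 1-1-1, 100-0}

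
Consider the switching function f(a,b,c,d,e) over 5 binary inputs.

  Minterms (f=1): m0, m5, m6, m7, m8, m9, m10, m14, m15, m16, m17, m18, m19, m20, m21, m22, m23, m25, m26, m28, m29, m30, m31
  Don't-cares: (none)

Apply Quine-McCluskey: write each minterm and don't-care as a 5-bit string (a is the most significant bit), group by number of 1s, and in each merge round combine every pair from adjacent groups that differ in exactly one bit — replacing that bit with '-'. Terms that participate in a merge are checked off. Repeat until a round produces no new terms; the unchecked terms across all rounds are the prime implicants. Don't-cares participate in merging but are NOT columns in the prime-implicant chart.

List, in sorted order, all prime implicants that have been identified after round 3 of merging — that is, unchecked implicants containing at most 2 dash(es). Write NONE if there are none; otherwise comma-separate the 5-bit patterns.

-0000, -01-1, -1-10, -1001, 0-000, 010-0, 0100-, 1--01, 1--10

size-2^0 implicants → 00000(✓)  00101(✓)  00110(✓)  00111(✓)  01000(✓)  01001(✓)  01010(✓)  01110(✓)  01111(✓)  10000(✓)  10001(✓)  10010(✓)  10011(✓)  10100(✓)  10101(✓)  10110(✓)  10111(✓)  11001(✓)  11010(✓)  11100(✓)  11101(✓)  11110(✓)  11111(✓)
size-2^1 implicants → -0000  -0101(✓)  -0110(✓)  -0111(✓)  -1001  -1010(✓)  -1110(✓)  -1111(✓)  0-000  0-110(✓)  0-111(✓)  001-1(✓)  0011-(✓)  01-10(✓)  010-0  0100-  0111-(✓)  1-001(✓)  1-010(✓)  1-100(✓)  1-101(✓)  1-110(✓)  1-111(✓)  10-00(✓)  10-01(✓)  10-10(✓)  10-11(✓)  100-0(✓)  100-1(✓)  1000-(✓)  1001-(✓)  101-0(✓)  101-1(✓)  1010-(✓)  1011-(✓)  11-01(✓)  11-10(✓)  111-0(✓)  111-1(✓)  1110-(✓)  1111-(✓)
size-2^2 implicants → --110(✓)  --111(✓)  -01-1  -011-(✓)  -1-10  -111-(✓)  0-11-(✓)  1--01  1--10  1-1-0(✓)  1-1-1(✓)  1-10-(✓)  1-11-(✓)  10--0(✓)  10--1(✓)  10-0-(✓)  10-1-(✓)  100--(✓)  101--(✓)  111--(✓)
size-2^3 implicants → --11-  1-1--  10---
Unchecked terms (primes): --11-, -0000, -01-1, -1-10, -1001, 0-000, 010-0, 0100-, 1--01, 1--10, 1-1--, 10---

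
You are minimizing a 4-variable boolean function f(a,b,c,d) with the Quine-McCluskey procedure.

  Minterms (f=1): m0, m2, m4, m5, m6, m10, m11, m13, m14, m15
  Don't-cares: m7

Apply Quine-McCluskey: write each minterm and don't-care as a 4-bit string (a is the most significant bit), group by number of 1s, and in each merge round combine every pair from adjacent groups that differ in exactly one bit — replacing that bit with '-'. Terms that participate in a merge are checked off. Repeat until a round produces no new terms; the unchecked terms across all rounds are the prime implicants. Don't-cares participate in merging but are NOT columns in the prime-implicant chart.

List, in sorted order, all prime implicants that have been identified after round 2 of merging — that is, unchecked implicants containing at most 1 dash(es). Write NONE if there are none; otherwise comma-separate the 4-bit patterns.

NONE

size-2^0 implicants → 0000(✓)  0010(✓)  0100(✓)  0101(✓)  0110(✓)  0111(✓)  1010(✓)  1011(✓)  1101(✓)  1110(✓)  1111(✓)
size-2^1 implicants → -010(✓)  -101(✓)  -110(✓)  -111(✓)  0-00(✓)  0-10(✓)  00-0(✓)  01-0(✓)  01-1(✓)  010-(✓)  011-(✓)  1-10(✓)  1-11(✓)  101-(✓)  11-1(✓)  111-(✓)
size-2^2 implicants → --10  -1-1  -11-  0--0  01--  1-1-
Unchecked terms (primes): --10, -1-1, -11-, 0--0, 01--, 1-1-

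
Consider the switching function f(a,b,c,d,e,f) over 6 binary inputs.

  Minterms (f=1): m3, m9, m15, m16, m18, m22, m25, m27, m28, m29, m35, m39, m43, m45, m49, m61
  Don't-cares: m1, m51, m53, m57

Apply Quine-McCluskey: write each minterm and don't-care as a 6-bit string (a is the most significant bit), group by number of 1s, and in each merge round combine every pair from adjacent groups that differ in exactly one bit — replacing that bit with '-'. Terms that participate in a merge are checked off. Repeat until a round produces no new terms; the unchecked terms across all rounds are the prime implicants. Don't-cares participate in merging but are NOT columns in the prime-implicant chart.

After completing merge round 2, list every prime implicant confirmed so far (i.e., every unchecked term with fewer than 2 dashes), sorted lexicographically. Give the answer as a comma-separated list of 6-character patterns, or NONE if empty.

Round 0: 000001✓ 000011✓ 001001✓ 001111 010000✓ 010010✓ 010110✓ 011001✓ 011011✓ 011100✓ 011101✓ 100011✓ 100111✓ 101011✓ 101101✓ 110001✓ 110011✓ 110101✓ 111001✓ 111101✓
Round 1: -00011 -11001✓ -11101✓ 0-1001 00-001 0000-1 010-10 0100-0 011-01✓ 0110-1 01110- 1-0011 1-1101 10-011 100-11 11-001✓ 11-101✓ 110-01✓ 1100-1 111-01✓
Round 2: -11-01 11--01
PIs = {-00011, -11-01, 0-1001, 00-001, 0000-1, 001111, 010-10, 0100-0, 0110-1, 01110-, 1-0011, 1-1101, 10-011, 100-11, 11--01, 1100-1}

-00011, 0-1001, 00-001, 0000-1, 001111, 010-10, 0100-0, 0110-1, 01110-, 1-0011, 1-1101, 10-011, 100-11, 1100-1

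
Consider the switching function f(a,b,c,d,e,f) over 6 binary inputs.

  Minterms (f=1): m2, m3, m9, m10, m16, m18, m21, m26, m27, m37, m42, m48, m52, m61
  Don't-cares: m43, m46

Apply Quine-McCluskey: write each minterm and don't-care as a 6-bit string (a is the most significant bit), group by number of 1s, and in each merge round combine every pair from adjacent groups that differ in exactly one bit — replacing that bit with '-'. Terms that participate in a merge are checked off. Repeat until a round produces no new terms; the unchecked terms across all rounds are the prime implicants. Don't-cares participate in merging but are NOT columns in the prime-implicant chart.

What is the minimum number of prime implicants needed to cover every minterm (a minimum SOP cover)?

9

size-2^0 implicants → 000010(✓)  000011(✓)  001001  001010(✓)  010000(✓)  010010(✓)  010101  011010(✓)  011011(✓)  100101  101010(✓)  101011(✓)  101110(✓)  110000(✓)  110100(✓)  111101
size-2^1 implicants → -01010  -10000  0-0010(✓)  0-1010(✓)  00-010(✓)  00001-  01-010(✓)  0100-0  01101-  101-10  10101-  110-00
size-2^2 implicants → 0--010
Unchecked terms (primes): -01010, -10000, 0--010, 00001-, 001001, 0100-0, 010101, 01101-, 100101, 101-10, 10101-, 110-00, 111101
Minterm coverage:
  m2 ⊆ 0--010,00001-
  m3 ⊆ 00001- [E]
  m9 ⊆ 001001 [E]
  m10 ⊆ -01010,0--010
  m16 ⊆ -10000,0100-0
  m18 ⊆ 0--010,0100-0
  m21 ⊆ 010101 [E]
  m26 ⊆ 0--010,01101-
  m27 ⊆ 01101- [E]
  m37 ⊆ 100101 [E]
  m42 ⊆ -01010,101-10,10101-
  m48 ⊆ -10000,110-00
  m52 ⊆ 110-00 [E]
  m61 ⊆ 111101 [E]
E = {00001-, 001001, 010101, 01101-, 100101, 110-00, 111101}
Petrick residual → -01010, 0100-0
Cover = b'cd'ef' + a'b'c'd'e + a'b'cd'e'f + a'bc'd'f' + a'bc'de'f + a'bcd'e + ab'c'de'f + abc'e'f' + abcde'f  |cover|=9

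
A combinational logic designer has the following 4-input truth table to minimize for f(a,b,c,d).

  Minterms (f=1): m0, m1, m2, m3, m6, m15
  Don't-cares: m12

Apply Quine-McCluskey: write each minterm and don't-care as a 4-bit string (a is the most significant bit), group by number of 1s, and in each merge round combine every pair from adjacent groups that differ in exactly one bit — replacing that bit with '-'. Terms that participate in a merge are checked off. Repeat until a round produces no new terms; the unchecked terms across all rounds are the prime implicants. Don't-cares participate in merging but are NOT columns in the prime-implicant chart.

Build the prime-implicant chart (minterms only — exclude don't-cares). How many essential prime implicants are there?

3

Round 0: 0000✓ 0001✓ 0010✓ 0011✓ 0110✓ 1100 1111
Round 1: 0-10 00-0✓ 00-1✓ 000-✓ 001-✓
Round 2: 00--
PIs = {0-10, 00--, 1100, 1111}
Coverage chart:
  m0: 00-- ←essential
  m1: 00-- ←essential
  m2: 0-10,00--
  m3: 00-- ←essential
  m6: 0-10 ←essential
  m15: 1111 ←essential
Essential: 0-10, 00--, 1111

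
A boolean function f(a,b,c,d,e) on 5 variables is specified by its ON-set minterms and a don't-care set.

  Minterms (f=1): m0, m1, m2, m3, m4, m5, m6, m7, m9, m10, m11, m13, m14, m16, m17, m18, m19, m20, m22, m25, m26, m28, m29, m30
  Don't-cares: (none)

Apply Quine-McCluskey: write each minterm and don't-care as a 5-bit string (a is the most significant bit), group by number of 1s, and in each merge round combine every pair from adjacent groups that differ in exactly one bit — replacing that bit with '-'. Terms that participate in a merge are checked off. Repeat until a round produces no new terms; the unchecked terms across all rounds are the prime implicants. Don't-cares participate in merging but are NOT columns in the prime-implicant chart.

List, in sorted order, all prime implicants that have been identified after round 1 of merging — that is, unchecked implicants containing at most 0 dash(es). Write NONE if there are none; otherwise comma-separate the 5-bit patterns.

size-2^0 implicants → 00000(✓)  00001(✓)  00010(✓)  00011(✓)  00100(✓)  00101(✓)  00110(✓)  00111(✓)  01001(✓)  01010(✓)  01011(✓)  01101(✓)  01110(✓)  10000(✓)  10001(✓)  10010(✓)  10011(✓)  10100(✓)  10110(✓)  11001(✓)  11010(✓)  11100(✓)  11101(✓)  11110(✓)
size-2^1 implicants → -0000(✓)  -0001(✓)  -0010(✓)  -0011(✓)  -0100(✓)  -0110(✓)  -1001(✓)  -1010(✓)  -1101(✓)  -1110(✓)  0-001(✓)  0-010(✓)  0-011(✓)  0-101(✓)  0-110(✓)  00-00(✓)  00-01(✓)  00-10(✓)  00-11(✓)  000-0(✓)  000-1(✓)  0000-(✓)  0001-(✓)  001-0(✓)  001-1(✓)  0010-(✓)  0011-(✓)  01-01(✓)  01-10(✓)  010-1(✓)  0101-(✓)  1-001(✓)  1-010(✓)  1-100(✓)  1-110(✓)  10-00(✓)  10-10(✓)  100-0(✓)  100-1(✓)  1000-(✓)  1001-(✓)  101-0(✓)  11-01(✓)  11-10(✓)  111-0(✓)  1110-
size-2^2 implicants → --001  --010(✓)  --110(✓)  -0-00(✓)  -0-10(✓)  -00-0(✓)  -00-1(✓)  -000-(✓)  -001-(✓)  -01-0(✓)  -1-01  -1-10(✓)  0--01  0--10(✓)  0-0-1  0-01-  00--0(✓)  00--1(✓)  00-0-(✓)  00-1-(✓)  000--(✓)  001--(✓)  1--10(✓)  1-1-0  10--0(✓)  100--(✓)
size-2^3 implicants → ---10  -0--0  -00--  00---
Unchecked terms (primes): ---10, --001, -0--0, -00--, -1-01, 0--01, 0-0-1, 0-01-, 00---, 1-1-0, 1110-

NONE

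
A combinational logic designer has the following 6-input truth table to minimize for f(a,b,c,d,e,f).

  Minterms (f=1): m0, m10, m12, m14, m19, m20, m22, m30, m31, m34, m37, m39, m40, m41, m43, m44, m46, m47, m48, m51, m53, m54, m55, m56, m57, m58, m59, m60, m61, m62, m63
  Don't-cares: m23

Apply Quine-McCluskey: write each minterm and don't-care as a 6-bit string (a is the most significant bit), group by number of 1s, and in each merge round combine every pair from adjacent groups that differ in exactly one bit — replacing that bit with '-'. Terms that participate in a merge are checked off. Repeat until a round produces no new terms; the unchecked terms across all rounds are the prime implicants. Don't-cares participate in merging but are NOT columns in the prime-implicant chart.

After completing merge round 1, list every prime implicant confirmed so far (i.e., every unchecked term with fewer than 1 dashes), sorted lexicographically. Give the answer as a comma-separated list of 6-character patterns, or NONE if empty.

[col 0] 000000, 001010*, 001100*, 001110*, 010011*, 010100*, 010110*, 010111*, 011110*, 011111*, 100010, 100101*, 100111*, 101000*, 101001*, 101011*, 101100*, 101110*, 101111*, 110000*, 110011*, 110101*, 110110*, 110111*, 111000*, 111001*, 111010*, 111011*, 111100*, 111101*, 111110*, 111111*
[col 1] -01100*, -01110*, -10011*, -10110*, -10111*, -11110*, -11111*, 0-1110*, 001-10, 0011-0*, 01-110*, 01-111*, 010-11*, 0101-0, 01011-*, 01111-*, 1-0101*, 1-0111*, 1-1000*, 1-1001*, 1-1011*, 1-1100*, 1-1110*, 1-1111*, 10-111*, 1001-1*, 101-00*, 101-11*, 1010-1*, 10100-*, 1011-0*, 10111-*, 11-000, 11-011*, 11-101*, 11-110*, 11-111*, 110-11*, 1101-1*, 11011-*, 111-00*, 111-01*, 111-10*, 111-11*, 1110-0*, 1110-1*, 11100-*, 11101-*, 1111-0*, 1111-1*, 11110-*, 11111-*
[col 2] --1110, -011-0, -1-110*, -1-111*, -10-11, -1011-*, -1111-*, 01-11-*, 1--111, 1-01-1, 1-1-00, 1-1-11, 1-10-1, 1-100-, 1-11-0, 1-111-, 11--11, 11-1-1, 11-11-*, 111--0*, 111--1*, 111-0-*, 111-1-*, 1110--*, 1111--*
[col 3] -1-11-, 111---
Prime implicants: --1110, -011-0, -1-11-, -10-11, 000000, 001-10, 0101-0, 1--111, 1-01-1, 1-1-00, 1-1-11, 1-10-1, 1-100-, 1-11-0, 1-111-, 100010, 11--11, 11-000, 11-1-1, 111---

000000, 100010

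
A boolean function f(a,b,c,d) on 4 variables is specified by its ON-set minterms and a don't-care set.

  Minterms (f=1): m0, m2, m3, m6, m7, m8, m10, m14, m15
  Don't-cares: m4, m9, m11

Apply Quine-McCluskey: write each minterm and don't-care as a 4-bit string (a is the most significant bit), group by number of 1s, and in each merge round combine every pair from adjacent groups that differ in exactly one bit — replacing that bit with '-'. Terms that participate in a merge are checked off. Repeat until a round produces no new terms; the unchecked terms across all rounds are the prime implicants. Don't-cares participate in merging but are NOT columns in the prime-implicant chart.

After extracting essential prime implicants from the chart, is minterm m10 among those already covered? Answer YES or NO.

[col 0] 0000*, 0010*, 0011*, 0100*, 0110*, 0111*, 1000*, 1001*, 1010*, 1011*, 1110*, 1111*
[col 1] -000*, -010*, -011*, -110*, -111*, 0-00*, 0-10*, 0-11*, 00-0*, 001-*, 01-0*, 011-*, 1-10*, 1-11*, 10-0*, 10-1*, 100-*, 101-*, 111-*
[col 2] --10*, --11*, -0-0, -01-*, -11-*, 0--0, 0-1-*, 1-1-*, 10--
[col 3] --1-
Prime implicants: --1-, -0-0, 0--0, 10--
PI chart (minterm → PIs covering it):
  0 | -0-0,0--0
  2 | --1-,-0-0,0--0
  3 | --1-  (sole → essential)
  6 | --1-,0--0
  7 | --1-  (sole → essential)
  8 | -0-0,10--
  10 | --1-,-0-0,10--
  14 | --1-  (sole → essential)
  15 | --1-  (sole → essential)
Essential prime implicants: --1-

YES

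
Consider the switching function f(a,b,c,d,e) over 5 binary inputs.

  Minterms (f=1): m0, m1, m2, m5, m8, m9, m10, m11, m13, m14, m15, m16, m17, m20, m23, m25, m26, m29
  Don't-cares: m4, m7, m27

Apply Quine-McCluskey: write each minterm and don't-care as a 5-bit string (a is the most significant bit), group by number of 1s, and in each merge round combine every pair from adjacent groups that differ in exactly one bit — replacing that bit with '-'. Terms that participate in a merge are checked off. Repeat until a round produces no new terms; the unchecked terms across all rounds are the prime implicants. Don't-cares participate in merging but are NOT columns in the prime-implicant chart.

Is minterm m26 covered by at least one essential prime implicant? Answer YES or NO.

YES

size-2^0 implicants → 00000(✓)  00001(✓)  00010(✓)  00100(✓)  00101(✓)  00111(✓)  01000(✓)  01001(✓)  01010(✓)  01011(✓)  01101(✓)  01110(✓)  01111(✓)  10000(✓)  10001(✓)  10100(✓)  10111(✓)  11001(✓)  11010(✓)  11011(✓)  11101(✓)
size-2^1 implicants → -0000(✓)  -0001(✓)  -0100(✓)  -0111  -1001(✓)  -1010(✓)  -1011(✓)  -1101(✓)  0-000(✓)  0-001(✓)  0-010(✓)  0-101(✓)  0-111(✓)  00-00(✓)  00-01(✓)  000-0(✓)  0000-(✓)  001-1(✓)  0010-(✓)  01-01(✓)  01-10(✓)  01-11(✓)  010-0(✓)  010-1(✓)  0100-(✓)  0101-(✓)  011-1(✓)  0111-(✓)  1-001(✓)  10-00(✓)  1000-(✓)  11-01(✓)  110-1(✓)  1101-(✓)
size-2^2 implicants → --001  -0-00  -000-  -1-01  -10-1  -101-  0--01  0-0-0  0-00-  0-1-1  00-0-  01--1  01-1-  010--
Unchecked terms (primes): --001, -0-00, -000-, -0111, -1-01, -10-1, -101-, 0--01, 0-0-0, 0-00-, 0-1-1, 00-0-, 01--1, 01-1-, 010--
Minterm coverage:
  m0 ⊆ -0-00,-000-,0-0-0,0-00-,00-0-
  m1 ⊆ --001,-000-,0--01,0-00-,00-0-
  m2 ⊆ 0-0-0 [E]
  m5 ⊆ 0--01,0-1-1,00-0-
  m8 ⊆ 0-0-0,0-00-,010--
  m9 ⊆ --001,-1-01,-10-1,0--01,0-00-,01--1,010--
  m10 ⊆ -101-,0-0-0,01-1-,010--
  m11 ⊆ -10-1,-101-,01--1,01-1-,010--
  m13 ⊆ -1-01,0--01,0-1-1,01--1
  m14 ⊆ 01-1- [E]
  m15 ⊆ 0-1-1,01--1,01-1-
  m16 ⊆ -0-00,-000-
  m17 ⊆ --001,-000-
  m20 ⊆ -0-00 [E]
  m23 ⊆ -0111 [E]
  m25 ⊆ --001,-1-01,-10-1
  m26 ⊆ -101- [E]
  m29 ⊆ -1-01 [E]
E = {-0-00, -0111, -1-01, -101-, 0-0-0, 01-1-}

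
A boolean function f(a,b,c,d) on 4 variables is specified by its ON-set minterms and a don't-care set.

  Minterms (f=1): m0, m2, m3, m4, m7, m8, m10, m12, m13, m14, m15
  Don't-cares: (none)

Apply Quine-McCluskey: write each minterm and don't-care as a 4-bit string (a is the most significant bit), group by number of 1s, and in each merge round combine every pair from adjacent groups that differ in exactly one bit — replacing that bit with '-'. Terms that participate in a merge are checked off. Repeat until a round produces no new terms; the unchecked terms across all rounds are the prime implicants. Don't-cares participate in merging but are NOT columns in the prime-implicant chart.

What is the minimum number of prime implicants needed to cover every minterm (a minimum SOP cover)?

[col 0] 0000*, 0010*, 0011*, 0100*, 0111*, 1000*, 1010*, 1100*, 1101*, 1110*, 1111*
[col 1] -000*, -010*, -100*, -111, 0-00*, 0-11, 00-0*, 001-, 1-00*, 1-10*, 10-0*, 11-0*, 11-1*, 110-*, 111-*
[col 2] --00, -0-0, 1--0, 11--
Prime implicants: --00, -0-0, -111, 0-11, 001-, 1--0, 11--
PI chart (minterm → PIs covering it):
  0 | --00,-0-0
  2 | -0-0,001-
  3 | 0-11,001-
  4 | --00  (sole → essential)
  7 | -111,0-11
  8 | --00,-0-0,1--0
  10 | -0-0,1--0
  12 | --00,1--0,11--
  13 | 11--  (sole → essential)
  14 | 1--0,11--
  15 | -111,11--
Essential prime implicants: --00, 11--
Petrick residual → -0-0, 0-11
Minimum SOP uses 4 PIs: c'd' + b'd' + a'cd + ab

4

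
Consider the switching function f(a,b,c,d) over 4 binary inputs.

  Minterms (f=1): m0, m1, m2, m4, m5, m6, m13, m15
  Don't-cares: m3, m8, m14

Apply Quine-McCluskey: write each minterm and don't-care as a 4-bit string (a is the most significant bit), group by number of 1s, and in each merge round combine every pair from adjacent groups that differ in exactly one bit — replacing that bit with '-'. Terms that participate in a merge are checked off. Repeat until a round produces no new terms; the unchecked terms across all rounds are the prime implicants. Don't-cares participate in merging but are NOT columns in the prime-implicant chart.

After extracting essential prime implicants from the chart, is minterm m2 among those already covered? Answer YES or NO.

size-2^0 implicants → 0000(✓)  0001(✓)  0010(✓)  0011(✓)  0100(✓)  0101(✓)  0110(✓)  1000(✓)  1101(✓)  1110(✓)  1111(✓)
size-2^1 implicants → -000  -101  -110  0-00(✓)  0-01(✓)  0-10(✓)  00-0(✓)  00-1(✓)  000-(✓)  001-(✓)  01-0(✓)  010-(✓)  11-1  111-
size-2^2 implicants → 0--0  0-0-  00--
Unchecked terms (primes): -000, -101, -110, 0--0, 0-0-, 00--, 11-1, 111-
Minterm coverage:
  m0 ⊆ -000,0--0,0-0-,00--
  m1 ⊆ 0-0-,00--
  m2 ⊆ 0--0,00--
  m4 ⊆ 0--0,0-0-
  m5 ⊆ -101,0-0-
  m6 ⊆ -110,0--0
  m13 ⊆ -101,11-1
  m15 ⊆ 11-1,111-
(no essential prime implicants)

NO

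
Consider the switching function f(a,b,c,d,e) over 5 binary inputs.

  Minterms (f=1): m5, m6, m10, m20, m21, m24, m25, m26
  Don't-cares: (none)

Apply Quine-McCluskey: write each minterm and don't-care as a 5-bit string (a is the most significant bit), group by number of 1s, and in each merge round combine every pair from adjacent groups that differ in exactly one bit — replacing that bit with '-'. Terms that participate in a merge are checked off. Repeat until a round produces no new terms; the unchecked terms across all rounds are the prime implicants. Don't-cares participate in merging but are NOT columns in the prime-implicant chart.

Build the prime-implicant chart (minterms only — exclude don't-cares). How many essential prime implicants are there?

5

size-2^0 implicants → 00101(✓)  00110  01010(✓)  10100(✓)  10101(✓)  11000(✓)  11001(✓)  11010(✓)
size-2^1 implicants → -0101  -1010  1010-  110-0  1100-
Unchecked terms (primes): -0101, -1010, 00110, 1010-, 110-0, 1100-
Minterm coverage:
  m5 ⊆ -0101 [E]
  m6 ⊆ 00110 [E]
  m10 ⊆ -1010 [E]
  m20 ⊆ 1010- [E]
  m21 ⊆ -0101,1010-
  m24 ⊆ 110-0,1100-
  m25 ⊆ 1100- [E]
  m26 ⊆ -1010,110-0
E = {-0101, -1010, 00110, 1010-, 1100-}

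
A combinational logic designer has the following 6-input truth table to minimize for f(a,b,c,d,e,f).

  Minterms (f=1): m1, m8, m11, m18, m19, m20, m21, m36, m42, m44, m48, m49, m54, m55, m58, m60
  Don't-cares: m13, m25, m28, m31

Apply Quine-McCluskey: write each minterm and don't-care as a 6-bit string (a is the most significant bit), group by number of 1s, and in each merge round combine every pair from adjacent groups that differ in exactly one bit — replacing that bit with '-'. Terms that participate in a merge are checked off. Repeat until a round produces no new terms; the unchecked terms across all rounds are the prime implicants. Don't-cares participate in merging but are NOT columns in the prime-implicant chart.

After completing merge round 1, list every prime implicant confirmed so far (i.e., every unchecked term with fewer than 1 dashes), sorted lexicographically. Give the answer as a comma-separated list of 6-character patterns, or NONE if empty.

000001, 001000, 001011, 001101, 011001, 011111

size-2^0 implicants → 000001  001000  001011  001101  010010(✓)  010011(✓)  010100(✓)  010101(✓)  011001  011100(✓)  011111  100100(✓)  101010(✓)  101100(✓)  110000(✓)  110001(✓)  110110(✓)  110111(✓)  111010(✓)  111100(✓)
size-2^1 implicants → -11100  01-100  01001-  01010-  1-1010  1-1100  10-100  11000-  11011-
Unchecked terms (primes): -11100, 000001, 001000, 001011, 001101, 01-100, 01001-, 01010-, 011001, 011111, 1-1010, 1-1100, 10-100, 11000-, 11011-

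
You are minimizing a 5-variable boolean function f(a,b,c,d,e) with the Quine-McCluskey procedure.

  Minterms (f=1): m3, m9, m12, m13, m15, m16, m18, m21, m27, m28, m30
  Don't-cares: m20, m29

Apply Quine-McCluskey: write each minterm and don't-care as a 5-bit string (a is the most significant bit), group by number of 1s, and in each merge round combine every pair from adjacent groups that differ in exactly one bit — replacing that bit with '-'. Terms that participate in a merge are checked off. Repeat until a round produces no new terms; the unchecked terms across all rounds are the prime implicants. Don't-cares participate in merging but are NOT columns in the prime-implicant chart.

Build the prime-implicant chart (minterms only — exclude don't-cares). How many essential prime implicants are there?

size-2^0 implicants → 00011  01001(✓)  01100(✓)  01101(✓)  01111(✓)  10000(✓)  10010(✓)  10100(✓)  10101(✓)  11011  11100(✓)  11101(✓)  11110(✓)
size-2^1 implicants → -1100(✓)  -1101(✓)  01-01  011-1  0110-(✓)  1-100(✓)  1-101(✓)  10-00  100-0  1010-(✓)  111-0  1110-(✓)
size-2^2 implicants → -110-  1-10-
Unchecked terms (primes): -110-, 00011, 01-01, 011-1, 1-10-, 10-00, 100-0, 11011, 111-0
Minterm coverage:
  m3 ⊆ 00011 [E]
  m9 ⊆ 01-01 [E]
  m12 ⊆ -110- [E]
  m13 ⊆ -110-,01-01,011-1
  m15 ⊆ 011-1 [E]
  m16 ⊆ 10-00,100-0
  m18 ⊆ 100-0 [E]
  m21 ⊆ 1-10- [E]
  m27 ⊆ 11011 [E]
  m28 ⊆ -110-,1-10-,111-0
  m30 ⊆ 111-0 [E]
E = {-110-, 00011, 01-01, 011-1, 1-10-, 100-0, 11011, 111-0}

8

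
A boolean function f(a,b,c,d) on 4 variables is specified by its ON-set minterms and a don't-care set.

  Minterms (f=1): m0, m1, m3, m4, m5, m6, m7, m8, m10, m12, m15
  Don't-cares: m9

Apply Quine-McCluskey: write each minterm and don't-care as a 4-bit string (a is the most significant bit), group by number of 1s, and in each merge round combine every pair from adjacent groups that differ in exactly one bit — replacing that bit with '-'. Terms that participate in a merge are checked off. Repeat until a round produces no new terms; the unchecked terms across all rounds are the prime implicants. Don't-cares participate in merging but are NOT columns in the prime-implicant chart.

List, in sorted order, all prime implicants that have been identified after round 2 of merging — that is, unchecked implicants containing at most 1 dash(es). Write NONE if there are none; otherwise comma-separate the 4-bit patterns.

Round 0: 0000✓ 0001✓ 0011✓ 0100✓ 0101✓ 0110✓ 0111✓ 1000✓ 1001✓ 1010✓ 1100✓ 1111✓
Round 1: -000✓ -001✓ -100✓ -111 0-00✓ 0-01✓ 0-11✓ 00-1✓ 000-✓ 01-0✓ 01-1✓ 010-✓ 011-✓ 1-00✓ 10-0 100-✓
Round 2: --00 -00- 0--1 0-0- 01--
PIs = {--00, -00-, -111, 0--1, 0-0-, 01--, 10-0}

-111, 10-0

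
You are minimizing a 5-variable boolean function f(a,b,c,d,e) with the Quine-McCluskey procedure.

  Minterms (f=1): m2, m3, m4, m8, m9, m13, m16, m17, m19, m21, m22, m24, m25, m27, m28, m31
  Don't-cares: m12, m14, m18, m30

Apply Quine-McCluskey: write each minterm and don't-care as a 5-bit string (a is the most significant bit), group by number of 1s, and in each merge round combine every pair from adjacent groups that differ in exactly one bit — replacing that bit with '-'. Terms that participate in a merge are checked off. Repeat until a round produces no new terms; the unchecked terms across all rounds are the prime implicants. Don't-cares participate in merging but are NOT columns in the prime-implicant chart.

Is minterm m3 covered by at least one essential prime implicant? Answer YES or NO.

YES

Round 0: 00010✓ 00011✓ 00100✓ 01000✓ 01001✓ 01100✓ 01101✓ 01110✓ 10000✓ 10001✓ 10010✓ 10011✓ 10101✓ 10110✓ 11000✓ 11001✓ 11011✓ 11100✓ 11110✓ 11111✓
Round 1: -0010✓ -0011✓ -1000✓ -1001✓ -1100✓ -1110✓ 0-100 0001-✓ 01-00✓ 01-01✓ 0100-✓ 011-0✓ 0110-✓ 1-000✓ 1-001✓ 1-011✓ 1-110 10-01 10-10 100-0✓ 100-1✓ 1000-✓ 1001-✓ 11-00✓ 11-11 110-1✓ 1100-✓ 111-0✓ 1111-
Round 2: -001- -1-00 -100- -11-0 01-0- 1-0-1 1-00- 100--
PIs = {-001-, -1-00, -100-, -11-0, 0-100, 01-0-, 1-0-1, 1-00-, 1-110, 10-01, 10-10, 100--, 11-11, 1111-}
Coverage chart:
  m2: -001- ←essential
  m3: -001- ←essential
  m4: 0-100 ←essential
  m8: -1-00,-100-,01-0-
  m9: -100-,01-0-
  m13: 01-0- ←essential
  m16: 1-00-,100--
  m17: 1-0-1,1-00-,10-01,100--
  m19: -001-,1-0-1,100--
  m21: 10-01 ←essential
  m22: 1-110,10-10
  m24: -1-00,-100-,1-00-
  m25: -100-,1-0-1,1-00-
  m27: 1-0-1,11-11
  m28: -1-00,-11-0
  m31: 11-11,1111-
Essential: -001-, 0-100, 01-0-, 10-01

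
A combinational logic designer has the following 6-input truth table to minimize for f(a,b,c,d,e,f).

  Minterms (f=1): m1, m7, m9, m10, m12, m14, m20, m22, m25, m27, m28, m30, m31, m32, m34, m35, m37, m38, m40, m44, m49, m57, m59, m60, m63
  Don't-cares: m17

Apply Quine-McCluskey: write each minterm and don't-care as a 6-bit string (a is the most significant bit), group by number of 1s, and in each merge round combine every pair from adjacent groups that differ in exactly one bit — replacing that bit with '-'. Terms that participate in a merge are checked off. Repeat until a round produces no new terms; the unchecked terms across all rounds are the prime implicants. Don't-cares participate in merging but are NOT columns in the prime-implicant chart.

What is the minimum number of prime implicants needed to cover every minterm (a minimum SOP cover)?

11

[col 0] 000001*, 000111, 001001*, 001010*, 001100*, 001110*, 010001*, 010100*, 010110*, 011001*, 011011*, 011100*, 011110*, 011111*, 100000*, 100010*, 100011*, 100101, 100110*, 101000*, 101100*, 110001*, 111001*, 111011*, 111100*, 111111*
[col 1] -01100*, -10001*, -11001*, -11011*, -11100*, -11111*, 0-0001*, 0-1001*, 0-1100*, 0-1110*, 00-001*, 001-10, 0011-0*, 01-001*, 01-100*, 01-110*, 0101-0*, 011-11*, 0110-1*, 0111-0*, 01111-, 1-1100*, 10-000, 100-10, 1000-0, 10001-, 101-00, 11-001*, 111-11*, 1110-1*
[col 2] --1100, -1-001, -11-11, -110-1, 0--001, 0-11-0, 01-1-0
Prime implicants: --1100, -1-001, -11-11, -110-1, 0--001, 0-11-0, 000111, 001-10, 01-1-0, 01111-, 10-000, 100-10, 1000-0, 10001-, 100101, 101-00
PI chart (minterm → PIs covering it):
  1 | 0--001  (sole → essential)
  7 | 000111  (sole → essential)
  9 | 0--001  (sole → essential)
  10 | 001-10  (sole → essential)
  12 | --1100,0-11-0
  14 | 0-11-0,001-10
  20 | 01-1-0  (sole → essential)
  22 | 01-1-0  (sole → essential)
  25 | -1-001,-110-1,0--001
  27 | -11-11,-110-1
  28 | --1100,0-11-0,01-1-0
  30 | 0-11-0,01-1-0,01111-
  31 | -11-11,01111-
  32 | 10-000,1000-0
  34 | 100-10,1000-0,10001-
  35 | 10001-  (sole → essential)
  37 | 100101  (sole → essential)
  38 | 100-10  (sole → essential)
  40 | 10-000,101-00
  44 | --1100,101-00
  49 | -1-001  (sole → essential)
  57 | -1-001,-110-1
  59 | -11-11,-110-1
  60 | --1100  (sole → essential)
  63 | -11-11  (sole → essential)
Essential prime implicants: --1100, -1-001, -11-11, 0--001, 000111, 001-10, 01-1-0, 100-10, 10001-, 100101
Petrick residual → 10-000
Minimum SOP uses 11 PIs: cde'f' + bd'e'f + bcef + a'd'e'f + a'b'c'def + a'b'cef' + a'bdf' + ab'd'e'f' + ab'c'ef' + ab'c'd'e + ab'c'de'f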